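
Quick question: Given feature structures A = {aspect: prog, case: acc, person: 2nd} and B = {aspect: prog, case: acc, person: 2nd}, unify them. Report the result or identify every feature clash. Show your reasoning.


Compare features:
aspect: A=prog vs B=prog -> unified: prog
case: A=acc vs B=acc -> unified: acc
person: A=2nd vs B=2nd -> unified: 2nd
No clashes found.

Unified: {aspect: prog, case: acc, person: 2nd}


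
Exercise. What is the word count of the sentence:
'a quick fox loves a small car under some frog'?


Split into words: a | quick | fox | loves | a | small | car | under | some | frog = 10 words.

10


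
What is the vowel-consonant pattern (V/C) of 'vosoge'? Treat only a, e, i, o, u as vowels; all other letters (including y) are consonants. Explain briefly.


Letter mapping: v = C, o = V, s = C, o = V, g = C, e = V.

CVCVCV


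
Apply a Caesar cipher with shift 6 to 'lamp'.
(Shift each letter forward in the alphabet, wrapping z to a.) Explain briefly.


Shift each letter by 6: l -> r, a -> g, m -> s, p -> v. Result: 'rgsv'.

rgsv


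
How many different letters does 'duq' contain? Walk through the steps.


Unique letters in 'duq': {d, q, u} = 3 distinct letters.

3


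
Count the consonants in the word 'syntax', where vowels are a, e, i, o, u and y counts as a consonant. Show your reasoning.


Consonants in 'syntax': s, y, n, t, x = 5 consonants.

5


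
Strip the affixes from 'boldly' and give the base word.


Remove suffix '-ly' from 'boldly' to get root 'bold'.

bold


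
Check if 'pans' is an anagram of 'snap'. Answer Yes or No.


Sorted letters of 'pans': 'anps'
Sorted letters of 'snap': 'anps'
They match.

Yes


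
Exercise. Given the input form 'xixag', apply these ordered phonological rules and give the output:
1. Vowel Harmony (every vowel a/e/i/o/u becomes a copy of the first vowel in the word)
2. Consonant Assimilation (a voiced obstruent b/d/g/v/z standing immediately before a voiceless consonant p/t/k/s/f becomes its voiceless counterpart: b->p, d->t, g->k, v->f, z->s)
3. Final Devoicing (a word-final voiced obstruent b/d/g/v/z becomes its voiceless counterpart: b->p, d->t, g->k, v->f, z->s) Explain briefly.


Starting form: 'xixag'
Rule 1: Vowel Harmony: all vowels become 'i' (matching first vowel). 'xixag' -> 'xixig'
Rule 2: Consonant Assimilation: no voiced obstruent (b/d/g/v/z) stands immediately before a voiceless consonant (p/t/k/s/f). No change.
Rule 3: Final Devoicing: word-final voiced obstruent 'g' becomes voiceless 'k'. 'xixig' -> 'xixik'
Final form: 'xixik'

xixik


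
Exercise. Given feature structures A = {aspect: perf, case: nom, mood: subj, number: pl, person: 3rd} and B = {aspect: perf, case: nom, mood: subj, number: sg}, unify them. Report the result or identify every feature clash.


Compare features:
aspect: A=perf vs B=perf -> unified: perf
case: A=nom vs B=nom -> unified: nom
mood: A=subj vs B=subj -> unified: subj
number: A=pl vs B=sg -> CLASH
person: A=3rd vs B=_ -> unified: 3rd
Clash detected on feature 'number' (pl vs sg); unification fails.

CLASH on 'number' (pl vs sg)


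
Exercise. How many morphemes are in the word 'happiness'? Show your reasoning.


Decomposition: happy (root) + -ness (suffix) = 2 morpheme(s)

2 morphemes


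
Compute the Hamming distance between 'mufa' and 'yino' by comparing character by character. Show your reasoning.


Alignment:
Position 1: 'm' vs 'y' = DIFFER
Position 2: 'u' vs 'i' = DIFFER
Position 3: 'f' vs 'n' = DIFFER
Position 4: 'a' vs 'o' = DIFFER
Total differences: 4

4


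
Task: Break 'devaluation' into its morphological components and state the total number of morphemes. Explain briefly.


Step 1: Identify prefix: 'de' (meaning: reverse/remove)
Step 2: Identify root: 'value'
Step 3: Identify suffix(es): 'ation'
Decomposition: de- (prefix: reverse/remove) + value (root) + -ation (suffix: act of)
Total morphemes: 3

3 morphemes (de- (prefix: reverse/remove) + value (root) + -ation (suffix: act of))


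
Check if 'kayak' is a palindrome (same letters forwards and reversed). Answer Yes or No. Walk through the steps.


Forward: 'kayak'
Reversed: 'kayak'
They are identical.

Yes


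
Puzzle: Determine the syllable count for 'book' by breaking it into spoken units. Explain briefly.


Break 'book' into syllables: book -> book = 1 syllable

1 syllable


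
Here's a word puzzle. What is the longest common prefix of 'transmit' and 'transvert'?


Compare from the start: 5 characters match: 'trans'. Mismatch at position 6: 'm' vs 'v'.

trans


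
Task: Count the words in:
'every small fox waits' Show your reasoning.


Split into words: every | small | fox | waits = 4 words.

4


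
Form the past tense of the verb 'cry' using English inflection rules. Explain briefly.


Apply rule: Change -y to -ied. 'cry' becomes 'cried'.

cried


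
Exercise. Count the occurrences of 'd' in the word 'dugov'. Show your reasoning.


Letter 'd' in 'dugov': found at position(s) 1 = 1 occurrence(s).

1


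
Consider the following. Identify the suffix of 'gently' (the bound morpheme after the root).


The word 'gently' = 'gentle' (root) + '-ly' (suffix). The suffix is '-ly'.

ly


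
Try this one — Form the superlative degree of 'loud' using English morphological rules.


Apply superlative formation (add -est): 'loud' -> 'loudest'.

loudest


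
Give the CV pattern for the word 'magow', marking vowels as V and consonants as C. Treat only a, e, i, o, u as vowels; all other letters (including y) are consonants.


Letter mapping: m = C, a = V, g = C, o = V, w = C.

CVCVC


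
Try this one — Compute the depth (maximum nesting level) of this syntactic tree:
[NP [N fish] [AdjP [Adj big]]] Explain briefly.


Count bracket nesting levels:
'[' at pos 0: depth = 1
'[' at pos 4: depth = 2
'[' at pos 13: depth = 2
'[' at pos 19: depth = 3
Maximum depth reached: 3

3


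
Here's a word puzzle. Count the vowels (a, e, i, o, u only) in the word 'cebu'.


Vowels in 'cebu': e, u = 2 vowels.

2


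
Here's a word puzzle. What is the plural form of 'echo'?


Apply rule: Add -es (consonant + o). 'echo' becomes 'echoes'.

echoes


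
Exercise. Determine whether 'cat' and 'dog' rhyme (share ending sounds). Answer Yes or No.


Rime (stressed vowel + following sounds) of 'cat': -at = /æt/
Rime of 'dog': -og = /ɒg/
/æt/ and /ɒg/ are different ending sounds, so the words do not rhyme.

No


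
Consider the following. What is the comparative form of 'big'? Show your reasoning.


Apply comparative formation (double final consonant, add -er): 'big' -> 'bigger'.

bigger


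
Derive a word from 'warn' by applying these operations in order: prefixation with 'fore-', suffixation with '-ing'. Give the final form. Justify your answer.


Step 1: Add prefix 'fore-' to 'warn' = 'forewarn'
Step 2: Add suffix '-ing' to 'forewarn' = 'forewarning'

forewarning


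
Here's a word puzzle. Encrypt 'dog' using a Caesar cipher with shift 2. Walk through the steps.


Shift each letter by 2: d -> f, o -> q, g -> i. Result: 'fqi'.

fqi


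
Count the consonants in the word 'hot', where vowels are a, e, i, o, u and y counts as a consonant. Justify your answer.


Consonants in 'hot': h, t = 2 consonants.

2


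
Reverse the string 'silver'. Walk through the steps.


Reverse 'silver' character by character: 'revlis'.

revlis


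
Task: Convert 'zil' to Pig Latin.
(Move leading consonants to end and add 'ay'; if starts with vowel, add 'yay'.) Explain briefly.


'zil': move consonant cluster 'z' to end and add 'ay': 'ilzay'.

ilzay


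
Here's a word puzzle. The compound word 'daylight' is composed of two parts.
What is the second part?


Split 'daylight' into 'day' + 'light'. The second part is 'light'.

light


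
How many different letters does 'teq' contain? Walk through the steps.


Unique letters in 'teq': {e, q, t} = 3 distinct letters.

3


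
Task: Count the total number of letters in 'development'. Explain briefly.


Spell out 'development' and number each letter: d(1), e(2), v(3), e(4), l(5), o(6), p(7), m(8), e(9), n(10), t(11). Total: 11 letters.

11


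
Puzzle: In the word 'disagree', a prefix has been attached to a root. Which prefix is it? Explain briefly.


The word 'disagree' = 'dis' (prefix) + 'agree' (root). The prefix is 'dis'.

dis


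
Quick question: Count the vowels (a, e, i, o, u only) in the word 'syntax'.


Vowels in 'syntax': a = 1 vowels.

1


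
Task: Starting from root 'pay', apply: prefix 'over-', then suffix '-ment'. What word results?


Step 1: Add prefix 'over-' to 'pay' = 'overpay'
Step 2: Add suffix '-ment' to 'overpay' = 'overpayment'

overpayment


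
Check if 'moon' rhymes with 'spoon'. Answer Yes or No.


Rime (stressed vowel + following sounds) of 'moon': -oon = /uːn/
Rime of 'spoon': -oon = /uːn/
/uːn/ and /uːn/ are the same ending sound, so the words rhyme.

Yes


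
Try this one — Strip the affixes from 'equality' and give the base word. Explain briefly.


Remove suffix '-ity' from 'equality' to get root 'equal'.

equal


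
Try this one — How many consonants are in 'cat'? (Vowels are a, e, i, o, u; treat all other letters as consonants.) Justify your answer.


Consonants in 'cat': c, t = 2 consonants.

2


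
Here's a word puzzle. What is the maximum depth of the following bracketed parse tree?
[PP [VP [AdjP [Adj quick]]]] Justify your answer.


Count bracket nesting levels:
'[' at pos 0: depth = 1
'[' at pos 4: depth = 2
'[' at pos 8: depth = 3
'[' at pos 14: depth = 4
Maximum depth reached: 4

4


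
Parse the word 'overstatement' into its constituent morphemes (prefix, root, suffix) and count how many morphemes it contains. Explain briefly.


Step 1: Identify prefix: 'over' (meaning: excessively)
Step 2: Identify root: 'state'
Step 3: Identify suffix(es): 'ment'
Decomposition: over- (prefix: excessively) + state (root) + -ment (suffix: action/result)
Total morphemes: 3

3 morphemes (over- (prefix: excessively) + state (root) + -ment (suffix: action/result))


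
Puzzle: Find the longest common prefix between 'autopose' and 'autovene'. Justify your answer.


Compare from the start: 4 characters match: 'auto'. Mismatch at position 5: 'p' vs 'v'.

auto


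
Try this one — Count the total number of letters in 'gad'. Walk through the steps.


Spell out 'gad' and number each letter: g(1), a(2), d(3). Total: 3 letters.

3


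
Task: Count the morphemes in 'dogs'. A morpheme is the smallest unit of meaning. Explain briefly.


Decomposition: dog (root) + -s (plural) = 2 morpheme(s)

2 morphemes


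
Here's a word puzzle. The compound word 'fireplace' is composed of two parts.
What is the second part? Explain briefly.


Split 'fireplace' into 'fire' + 'place'. The second part is 'place'.

place


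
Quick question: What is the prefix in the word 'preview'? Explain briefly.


The word 'preview' = 'pre' (prefix) + 'view' (root). The prefix is 'pre'.

pre


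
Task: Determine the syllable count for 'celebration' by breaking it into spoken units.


Break 'celebration' into syllables: cel-e-bra-tion -> cel | e | bra | tion = 4 syllables

4 syllables


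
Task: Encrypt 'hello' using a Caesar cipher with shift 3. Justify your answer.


Shift each letter by 3: h -> k, e -> h, l -> o, l -> o, o -> r. Result: 'khoor'.

khoor


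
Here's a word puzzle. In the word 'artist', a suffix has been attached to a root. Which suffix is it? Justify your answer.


The word 'artist' = 'art' (root) + '-ist' (suffix). The suffix is '-ist'.

ist


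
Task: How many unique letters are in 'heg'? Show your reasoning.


Unique letters in 'heg': {e, g, h} = 3 distinct letters.

3


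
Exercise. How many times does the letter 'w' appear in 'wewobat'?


Letter 'w' in 'wewobat': found at position(s) 1, 3 = 2 occurrence(s).

2


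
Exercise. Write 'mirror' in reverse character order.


Reverse 'mirror' character by character: 'rorrim'.

rorrim


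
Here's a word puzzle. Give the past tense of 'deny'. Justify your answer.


Apply rule: Change -y to -ied. 'deny' becomes 'denied'.

denied


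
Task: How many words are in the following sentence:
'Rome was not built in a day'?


Split into words: Rome | was | not | built | in | a | day = 7 words.

7


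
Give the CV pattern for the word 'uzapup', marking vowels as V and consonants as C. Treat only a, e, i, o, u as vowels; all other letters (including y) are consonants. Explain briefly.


Letter mapping: u = V, z = C, a = V, p = C, u = V, p = C.

VCVCVC


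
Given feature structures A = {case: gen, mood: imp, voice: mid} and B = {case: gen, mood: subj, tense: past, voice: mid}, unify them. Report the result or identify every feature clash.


Compare features:
case: A=gen vs B=gen -> unified: gen
mood: A=imp vs B=subj -> CLASH
tense: A=_ vs B=past -> unified: past
voice: A=mid vs B=mid -> unified: mid
Clash detected on feature 'mood' (imp vs subj); unification fails.

CLASH on 'mood' (imp vs subj)


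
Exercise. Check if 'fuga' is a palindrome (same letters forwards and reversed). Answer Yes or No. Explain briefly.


Forward: 'fuga'
Reversed: 'aguf'
They differ.

No


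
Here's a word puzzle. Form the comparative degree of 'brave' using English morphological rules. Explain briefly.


Apply comparative formation (ends in e: add -r): 'brave' -> 'braver'.

braver


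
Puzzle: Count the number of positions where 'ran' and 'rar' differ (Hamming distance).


Alignment:
Position 1: 'r' vs 'r' = match
Position 2: 'a' vs 'a' = match
Position 3: 'n' vs 'r' = DIFFER
Total differences: 1

1


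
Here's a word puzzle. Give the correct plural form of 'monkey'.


Apply rule: Add -s. 'monkey' becomes 'monkeys'.

monkeys


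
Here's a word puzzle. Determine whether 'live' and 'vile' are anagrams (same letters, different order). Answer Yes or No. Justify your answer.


Sorted letters of 'live': 'eilv'
Sorted letters of 'vile': 'eilv'
They match.

Yes


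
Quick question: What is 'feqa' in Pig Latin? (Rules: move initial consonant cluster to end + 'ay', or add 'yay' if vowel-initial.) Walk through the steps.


'feqa': move consonant cluster 'f' to end and add 'ay': 'eqafay'.

eqafay


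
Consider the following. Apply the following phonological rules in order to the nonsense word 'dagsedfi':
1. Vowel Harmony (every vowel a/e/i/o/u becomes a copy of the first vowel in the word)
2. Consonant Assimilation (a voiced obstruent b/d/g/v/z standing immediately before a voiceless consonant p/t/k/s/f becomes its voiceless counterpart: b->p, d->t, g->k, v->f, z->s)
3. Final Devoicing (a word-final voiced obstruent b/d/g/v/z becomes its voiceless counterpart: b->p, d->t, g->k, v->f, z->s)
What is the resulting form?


Starting form: 'dagsedfi'
Rule 1: Vowel Harmony: all vowels become 'a' (matching first vowel). 'dagsedfi' -> 'dagsadfa'
Rule 2: Consonant Assimilation: voiced obstruent before voiceless consonant becomes voiceless ('gs' -> 'ks', 'df' -> 'tf'). 'dagsadfa' -> 'daksatfa'
Rule 3: Final Devoicing: the word ends in the vowel 'a', not a consonant. No change.
Final form: 'daksatfa'

daksatfa


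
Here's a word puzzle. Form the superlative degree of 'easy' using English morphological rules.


Apply superlative formation (consonant + y: change y to i, add -est): 'easy' -> 'easiest'.

easiest


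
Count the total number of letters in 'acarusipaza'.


Spell out 'acarusipaza' and number each letter: a(1), c(2), a(3), r(4), u(5), s(6), i(7), p(8), a(9), z(10), a(11). Total: 11 letters.

11


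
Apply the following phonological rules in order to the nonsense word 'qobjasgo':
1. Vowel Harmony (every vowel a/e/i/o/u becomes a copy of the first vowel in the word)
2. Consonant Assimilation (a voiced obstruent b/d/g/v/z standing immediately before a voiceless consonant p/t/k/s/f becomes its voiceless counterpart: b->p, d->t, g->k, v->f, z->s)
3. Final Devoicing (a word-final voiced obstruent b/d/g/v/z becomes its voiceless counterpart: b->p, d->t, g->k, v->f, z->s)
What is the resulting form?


Starting form: 'qobjasgo'
Rule 1: Vowel Harmony: all vowels become 'o' (matching first vowel). 'qobjasgo' -> 'qobjosgo'
Rule 2: Consonant Assimilation: no voiced obstruent (b/d/g/v/z) stands immediately before a voiceless consonant (p/t/k/s/f). No change.
Rule 3: Final Devoicing: the word ends in the vowel 'o', not a consonant. No change.
Final form: 'qobjosgo'

qobjosgo


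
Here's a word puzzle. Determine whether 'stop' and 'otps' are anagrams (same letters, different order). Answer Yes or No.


Sorted letters of 'stop': 'opst'
Sorted letters of 'otps': 'opst'
They match.

Yes


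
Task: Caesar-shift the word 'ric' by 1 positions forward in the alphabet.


Shift each letter by 1: r -> s, i -> j, c -> d. Result: 'sjd'.

sjd


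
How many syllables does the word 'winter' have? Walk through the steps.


Break 'winter' into syllables: win-ter -> win | ter = 2 syllables

2 syllables


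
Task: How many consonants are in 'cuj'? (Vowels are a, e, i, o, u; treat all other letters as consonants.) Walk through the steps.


Consonants in 'cuj': c, j = 2 consonants.

2


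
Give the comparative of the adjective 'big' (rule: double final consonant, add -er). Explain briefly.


Apply comparative formation (double final consonant, add -er): 'big' -> 'bigger'.

bigger


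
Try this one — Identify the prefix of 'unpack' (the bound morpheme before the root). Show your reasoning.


The word 'unpack' = 'un' (prefix) + 'pack' (root). The prefix is 'un'.

un


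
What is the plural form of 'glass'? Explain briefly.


Apply rule: Add -es (sibilant/fricative ending). 'glass' becomes 'glasses'.

glasses


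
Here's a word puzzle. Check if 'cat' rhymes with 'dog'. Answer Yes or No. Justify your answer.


Rime (stressed vowel + following sounds) of 'cat': -at = /æt/
Rime of 'dog': -og = /ɒg/
/æt/ and /ɒg/ are different ending sounds, so the words do not rhyme.

No


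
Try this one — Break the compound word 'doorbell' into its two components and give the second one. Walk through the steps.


Split 'doorbell' into 'door' + 'bell'. The second part is 'bell'.

bell


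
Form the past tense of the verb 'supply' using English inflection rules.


Apply rule: Change -y to -ied. 'supply' becomes 'supplied'.

supplied


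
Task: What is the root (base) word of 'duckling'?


Remove suffix '-ling' from 'duckling' to get root 'duck'.

duck


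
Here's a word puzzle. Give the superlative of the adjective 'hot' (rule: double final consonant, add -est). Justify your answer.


Apply superlative formation (double final consonant, add -est): 'hot' -> 'hottest'.

hottest


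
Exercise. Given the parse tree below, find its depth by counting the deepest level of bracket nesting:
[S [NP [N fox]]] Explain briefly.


Count bracket nesting levels:
'[' at pos 0: depth = 1
'[' at pos 3: depth = 2
'[' at pos 7: depth = 3
Maximum depth reached: 3

3


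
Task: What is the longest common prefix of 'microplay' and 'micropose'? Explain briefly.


Compare from the start: 6 characters match: 'microp'. Mismatch at position 7: 'l' vs 'o'.

microp


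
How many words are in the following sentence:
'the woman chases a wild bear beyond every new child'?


Split into words: the | woman | chases | a | wild | bear | beyond | every | new | child = 10 words.

10


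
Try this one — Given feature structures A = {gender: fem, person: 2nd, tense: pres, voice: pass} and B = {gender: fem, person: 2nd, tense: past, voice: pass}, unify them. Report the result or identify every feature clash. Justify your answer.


Compare features:
gender: A=fem vs B=fem -> unified: fem
person: A=2nd vs B=2nd -> unified: 2nd
tense: A=pres vs B=past -> CLASH
voice: A=pass vs B=pass -> unified: pass
Clash detected on feature 'tense' (pres vs past); unification fails.

CLASH on 'tense' (pres vs past)


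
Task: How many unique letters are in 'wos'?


Unique letters in 'wos': {o, s, w} = 3 distinct letters.

3


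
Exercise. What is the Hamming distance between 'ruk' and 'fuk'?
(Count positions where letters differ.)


Alignment:
Position 1: 'r' vs 'f' = DIFFER
Position 2: 'u' vs 'u' = match
Position 3: 'k' vs 'k' = match
Total differences: 1

1


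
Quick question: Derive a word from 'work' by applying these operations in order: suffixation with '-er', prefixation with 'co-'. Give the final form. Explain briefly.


Step 1: Add suffix '-er' to 'work' = 'worker'
Step 2: Add prefix 'co-' to 'worker' = 'coworker'

coworker


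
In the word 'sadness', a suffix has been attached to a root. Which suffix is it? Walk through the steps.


The word 'sadness' = 'sad' (root) + '-ness' (suffix). The suffix is '-ness'.

ness


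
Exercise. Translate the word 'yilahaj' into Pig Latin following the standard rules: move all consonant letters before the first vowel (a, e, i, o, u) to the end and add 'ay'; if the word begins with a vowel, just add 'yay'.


'yilahaj': move consonant cluster 'y' to end and add 'ay': 'ilahajyay'.

ilahajyay


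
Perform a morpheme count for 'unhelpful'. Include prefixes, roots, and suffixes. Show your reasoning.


Decomposition: un- (prefix) + help (root) + -ful (suffix) = 3 morpheme(s)

3 morphemes


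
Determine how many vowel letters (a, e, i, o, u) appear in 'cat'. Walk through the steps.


Vowels in 'cat': a = 1 vowels.

1


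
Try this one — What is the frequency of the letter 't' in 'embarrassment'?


Letter 't' in 'embarrassment': found at position(s) 13 = 1 occurrence(s).

1


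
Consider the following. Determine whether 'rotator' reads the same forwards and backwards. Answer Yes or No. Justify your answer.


Forward: 'rotator'
Reversed: 'rotator'
They are identical.

Yes


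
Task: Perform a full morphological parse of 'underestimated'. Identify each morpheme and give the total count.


Step 1: Identify prefix: 'under' (meaning: beneath/insufficient)
Step 2: Identify root: 'estimate'
Step 3: Identify suffix(es): 'ed'
Decomposition: under- (prefix: beneath/insufficient) + estimate (root) + -ed (suffix: past)
Total morphemes: 3

3 morphemes (under- (prefix: beneath/insufficient) + estimate (root) + -ed (suffix: past))


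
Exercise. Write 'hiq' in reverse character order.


Reverse 'hiq' character by character: 'qih'.

qih


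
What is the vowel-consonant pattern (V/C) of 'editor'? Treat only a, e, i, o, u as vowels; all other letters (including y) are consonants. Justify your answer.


Letter mapping: e = V, d = C, i = V, t = C, o = V, r = C.

VCVCVC


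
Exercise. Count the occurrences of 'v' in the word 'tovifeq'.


Letter 'v' in 'tovifeq': found at position(s) 3 = 1 occurrence(s).

1


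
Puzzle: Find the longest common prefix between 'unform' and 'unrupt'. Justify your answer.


Compare from the start: 2 characters match: 'un'. Mismatch at position 3: 'f' vs 'r'.

un


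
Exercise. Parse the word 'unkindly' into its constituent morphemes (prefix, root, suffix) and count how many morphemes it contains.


Step 1: Identify prefix: 'un' (meaning: not/reverse)
Step 2: Identify root: 'kind'
Step 3: Identify suffix(es): 'ly'
Decomposition: un- (prefix: not/reverse) + kind (root) + -ly (suffix: in manner of)
Total morphemes: 3

3 morphemes (un- (prefix: not/reverse) + kind (root) + -ly (suffix: in manner of))


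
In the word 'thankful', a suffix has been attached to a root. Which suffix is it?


The word 'thankful' = 'thank' (root) + '-ful' (suffix). The suffix is '-ful'.

ful


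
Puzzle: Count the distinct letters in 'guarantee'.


Unique letters in 'guarantee': {a, e, g, n, r, t, u} = 7 distinct letters.

7


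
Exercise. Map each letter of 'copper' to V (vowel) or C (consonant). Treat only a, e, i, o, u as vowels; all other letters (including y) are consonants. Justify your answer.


Letter mapping: c = C, o = V, p = C, p = C, e = V, r = C.

CVCCVC


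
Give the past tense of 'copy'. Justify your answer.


Apply rule: Change -y to -ied. 'copy' becomes 'copied'.

copied


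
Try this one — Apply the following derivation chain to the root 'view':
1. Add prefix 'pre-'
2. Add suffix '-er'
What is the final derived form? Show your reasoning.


Step 1: Add prefix 'pre-' to 'view' = 'preview'
Step 2: Add suffix '-er' to 'preview' = 'previewer'

previewer


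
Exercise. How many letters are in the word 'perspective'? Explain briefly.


Spell out 'perspective' and number each letter: p(1), e(2), r(3), s(4), p(5), e(6), c(7), t(8), i(9), v(10), e(11). Total: 11 letters.

11


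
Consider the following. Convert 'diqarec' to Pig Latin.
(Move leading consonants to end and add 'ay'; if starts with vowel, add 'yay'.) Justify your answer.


'diqarec': move consonant cluster 'd' to end and add 'ay': 'iqarecday'.

iqarecday


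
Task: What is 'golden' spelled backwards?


Reverse 'golden' character by character: 'nedlog'.

nedlog


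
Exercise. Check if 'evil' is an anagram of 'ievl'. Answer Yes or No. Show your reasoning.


Sorted letters of 'evil': 'eilv'
Sorted letters of 'ievl': 'eilv'
They match.

Yes


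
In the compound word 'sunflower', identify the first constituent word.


Split 'sunflower' into 'sun' + 'flower'. The first part is 'sun'.

sun


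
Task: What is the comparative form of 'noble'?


Apply comparative formation (ends in e: add -r): 'noble' -> 'nobler'.

nobler


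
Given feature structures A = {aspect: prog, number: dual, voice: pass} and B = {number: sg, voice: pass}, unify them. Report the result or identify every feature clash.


Compare features:
aspect: A=prog vs B=_ -> unified: prog
number: A=dual vs B=sg -> CLASH
voice: A=pass vs B=pass -> unified: pass
Clash detected on feature 'number' (dual vs sg); unification fails.

CLASH on 'number' (dual vs sg)


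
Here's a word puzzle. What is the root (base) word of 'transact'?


Remove prefix 'trans' from 'transact' to get root 'act'.

act


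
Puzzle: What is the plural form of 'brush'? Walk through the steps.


Apply rule: Add -es (sibilant/fricative ending). 'brush' becomes 'brushes'.

brushes


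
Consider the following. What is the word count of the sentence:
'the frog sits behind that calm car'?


Split into words: the | frog | sits | behind | that | calm | car = 7 words.

7


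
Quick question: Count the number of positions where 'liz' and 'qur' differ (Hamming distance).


Alignment:
Position 1: 'l' vs 'q' = DIFFER
Position 2: 'i' vs 'u' = DIFFER
Position 3: 'z' vs 'r' = DIFFER
Total differences: 3

3


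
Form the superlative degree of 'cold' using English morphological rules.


Apply superlative formation (add -est): 'cold' -> 'coldest'.

coldest


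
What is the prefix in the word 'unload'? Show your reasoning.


The word 'unload' = 'un' (prefix) + 'load' (root). The prefix is 'un'.

un


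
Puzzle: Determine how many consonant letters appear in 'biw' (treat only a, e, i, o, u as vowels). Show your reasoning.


Consonants in 'biw': b, w = 2 consonants.

2


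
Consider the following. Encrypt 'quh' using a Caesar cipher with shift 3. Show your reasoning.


Shift each letter by 3: q -> t, u -> x, h -> k. Result: 'txk'.

txk


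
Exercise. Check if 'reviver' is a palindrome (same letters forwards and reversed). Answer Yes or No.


Forward: 'reviver'
Reversed: 'reviver'
They are identical.

Yes


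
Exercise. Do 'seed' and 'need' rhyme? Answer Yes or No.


Rime (stressed vowel + following sounds) of 'seed': -eed = /iːd/
Rime of 'need': -eed = /iːd/
/iːd/ and /iːd/ are the same ending sound, so the words rhyme.

Yes


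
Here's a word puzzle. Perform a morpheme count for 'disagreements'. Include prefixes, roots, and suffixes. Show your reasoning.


Decomposition: dis- (prefix) + agree (root) + -ment (suffix) + -s (plural) = 4 morpheme(s)

4 morphemes


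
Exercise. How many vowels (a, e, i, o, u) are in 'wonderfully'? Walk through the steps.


Vowels in 'wonderfully': o, e, u = 3 vowels.

3


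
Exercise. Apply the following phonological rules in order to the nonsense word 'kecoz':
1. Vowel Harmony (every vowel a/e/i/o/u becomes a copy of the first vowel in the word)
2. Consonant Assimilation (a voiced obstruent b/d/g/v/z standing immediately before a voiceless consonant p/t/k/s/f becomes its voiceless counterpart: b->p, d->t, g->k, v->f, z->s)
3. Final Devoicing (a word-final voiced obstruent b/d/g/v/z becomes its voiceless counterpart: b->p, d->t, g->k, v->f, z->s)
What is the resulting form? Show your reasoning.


Starting form: 'kecoz'
Rule 1: Vowel Harmony: all vowels become 'e' (matching first vowel). 'kecoz' -> 'kecez'
Rule 2: Consonant Assimilation: no voiced obstruent (b/d/g/v/z) stands immediately before a voiceless consonant (p/t/k/s/f). No change.
Rule 3: Final Devoicing: word-final voiced obstruent 'z' becomes voiceless 's'. 'kecez' -> 'keces'
Final form: 'keces'

keces


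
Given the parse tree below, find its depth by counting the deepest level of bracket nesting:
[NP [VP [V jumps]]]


Count bracket nesting levels:
'[' at pos 0: depth = 1
'[' at pos 4: depth = 2
'[' at pos 8: depth = 3
Maximum depth reached: 3

3


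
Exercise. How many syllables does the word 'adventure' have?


Break 'adventure' into syllables: ad-ven-ture -> ad | ven | ture = 3 syllables

3 syllables


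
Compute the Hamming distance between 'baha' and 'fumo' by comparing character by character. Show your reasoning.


Alignment:
Position 1: 'b' vs 'f' = DIFFER
Position 2: 'a' vs 'u' = DIFFER
Position 3: 'h' vs 'm' = DIFFER
Position 4: 'a' vs 'o' = DIFFER
Total differences: 4

4


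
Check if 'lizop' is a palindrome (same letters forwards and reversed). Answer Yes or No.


Forward: 'lizop'
Reversed: 'pozil'
They differ.

No


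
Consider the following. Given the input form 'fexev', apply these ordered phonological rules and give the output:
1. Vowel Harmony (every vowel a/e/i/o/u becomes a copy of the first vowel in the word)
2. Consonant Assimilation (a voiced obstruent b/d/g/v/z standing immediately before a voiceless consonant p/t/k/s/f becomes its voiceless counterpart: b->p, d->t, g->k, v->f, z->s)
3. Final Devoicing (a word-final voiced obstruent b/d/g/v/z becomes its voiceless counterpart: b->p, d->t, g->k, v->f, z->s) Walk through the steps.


Starting form: 'fexev'
Rule 1: Vowel Harmony: all vowels already match. No change.
Rule 2: Consonant Assimilation: no voiced obstruent (b/d/g/v/z) stands immediately before a voiceless consonant (p/t/k/s/f). No change.
Rule 3: Final Devoicing: word-final voiced obstruent 'v' becomes voiceless 'f'. 'fexev' -> 'fexef'
Final form: 'fexef'

fexef


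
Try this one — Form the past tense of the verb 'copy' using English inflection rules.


Apply rule: Change -y to -ied. 'copy' becomes 'copied'.

copied


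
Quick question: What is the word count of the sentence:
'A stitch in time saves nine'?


Split into words: A | stitch | in | time | saves | nine = 6 words.

6


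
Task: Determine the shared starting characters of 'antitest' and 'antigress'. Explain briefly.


Compare from the start: 4 characters match: 'anti'. Mismatch at position 5: 't' vs 'g'.

anti


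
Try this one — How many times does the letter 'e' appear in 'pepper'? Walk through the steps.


Letter 'e' in 'pepper': found at position(s) 2, 5 = 2 occurrence(s).

2


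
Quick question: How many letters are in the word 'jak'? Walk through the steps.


Spell out 'jak' and number each letter: j(1), a(2), k(3). Total: 3 letters.

3


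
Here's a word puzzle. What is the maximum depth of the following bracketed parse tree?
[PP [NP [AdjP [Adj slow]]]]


Count bracket nesting levels:
'[' at pos 0: depth = 1
'[' at pos 4: depth = 2
'[' at pos 8: depth = 3
'[' at pos 14: depth = 4
Maximum depth reached: 4

4


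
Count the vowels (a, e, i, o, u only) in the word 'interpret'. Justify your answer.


Vowels in 'interpret': i, e, e = 3 vowels.

3


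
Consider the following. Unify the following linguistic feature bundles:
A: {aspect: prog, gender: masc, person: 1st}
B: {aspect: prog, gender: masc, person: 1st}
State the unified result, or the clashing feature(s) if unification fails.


Compare features:
aspect: A=prog vs B=prog -> unified: prog
gender: A=masc vs B=masc -> unified: masc
person: A=1st vs B=1st -> unified: 1st
No clashes found.

Unified: {aspect: prog, gender: masc, person: 1st}


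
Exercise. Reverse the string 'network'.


Reverse 'network' character by character: 'krowten'.

krowten


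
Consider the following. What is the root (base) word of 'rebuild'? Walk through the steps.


Remove prefix 're' from 'rebuild' to get root 'build'.

build


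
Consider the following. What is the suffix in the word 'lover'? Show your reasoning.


The word 'lover' = 'love' (root) + '-er' (suffix). The suffix is '-er'.

er


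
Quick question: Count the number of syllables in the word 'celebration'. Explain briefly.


Break 'celebration' into syllables: cel-e-bra-tion -> cel | e | bra | tion = 4 syllables

4 syllables


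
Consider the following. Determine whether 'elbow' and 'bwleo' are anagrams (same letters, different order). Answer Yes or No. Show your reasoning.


Sorted letters of 'elbow': 'below'
Sorted letters of 'bwleo': 'below'
They match.

Yes


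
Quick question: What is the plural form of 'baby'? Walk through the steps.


Apply rule: Change -y to -ies (consonant + y). 'baby' becomes 'babies'.

babies


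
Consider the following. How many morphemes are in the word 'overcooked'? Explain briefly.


Decomposition: over- (prefix) + cook (root) + -ed (suffix) = 3 morpheme(s)

3 morphemes


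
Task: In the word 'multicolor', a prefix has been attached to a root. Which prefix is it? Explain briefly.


The word 'multicolor' = 'multi' (prefix) + 'color' (root). The prefix is 'multi'.

multi


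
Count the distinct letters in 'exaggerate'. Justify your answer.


Unique letters in 'exaggerate': {a, e, g, r, t, x} = 6 distinct letters.

6


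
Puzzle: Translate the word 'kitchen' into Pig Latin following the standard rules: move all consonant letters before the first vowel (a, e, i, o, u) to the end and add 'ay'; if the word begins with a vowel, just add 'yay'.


'kitchen': move consonant cluster 'k' to end and add 'ay': 'itchenkay'.

itchenkay


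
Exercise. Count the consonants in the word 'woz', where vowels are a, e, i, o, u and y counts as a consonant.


Consonants in 'woz': w, z = 2 consonants.

2


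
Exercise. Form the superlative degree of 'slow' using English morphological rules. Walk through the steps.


Apply superlative formation (add -est): 'slow' -> 'slowest'.

slowest


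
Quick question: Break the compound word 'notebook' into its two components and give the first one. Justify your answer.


Split 'notebook' into 'note' + 'book'. The first part is 'note'.

note


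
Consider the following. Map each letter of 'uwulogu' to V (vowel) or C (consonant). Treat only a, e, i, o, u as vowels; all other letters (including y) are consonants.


Letter mapping: u = V, w = C, u = V, l = C, o = V, g = C, u = V.

VCVCVCV


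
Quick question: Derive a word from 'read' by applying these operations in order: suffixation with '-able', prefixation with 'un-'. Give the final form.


Step 1: Add suffix '-able' to 'read' = 'readable'
Step 2: Add prefix 'un-' to 'readable' = 'unreadable'

unreadable


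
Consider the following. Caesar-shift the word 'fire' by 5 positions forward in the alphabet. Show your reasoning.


Shift each letter by 5: f -> k, i -> n, r -> w, e -> j. Result: 'knwj'.

knwj


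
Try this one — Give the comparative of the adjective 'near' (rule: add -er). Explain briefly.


Apply comparative formation (add -er): 'near' -> 'nearer'.

nearer


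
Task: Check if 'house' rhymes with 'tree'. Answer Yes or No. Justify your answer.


Rime (stressed vowel + following sounds) of 'house': -ouse = /aʊs/
Rime of 'tree': -ee = /iː/
/aʊs/ and /iː/ are different ending sounds, so the words do not rhyme.

No


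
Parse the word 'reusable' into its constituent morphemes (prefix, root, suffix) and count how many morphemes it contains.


Step 1: Identify prefix: 're' (meaning: again)
Step 2: Identify root: 'use'
Step 3: Identify suffix(es): 'able'
Decomposition: re- (prefix: again) + use (root) + -able (suffix: capable of)
Total morphemes: 3

3 morphemes (re- (prefix: again) + use (root) + -able (suffix: capable of))


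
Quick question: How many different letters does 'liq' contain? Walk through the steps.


Unique letters in 'liq': {i, l, q} = 3 distinct letters.

3


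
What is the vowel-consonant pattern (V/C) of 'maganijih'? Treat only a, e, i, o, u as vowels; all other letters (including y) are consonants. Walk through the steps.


Letter mapping: m = C, a = V, g = C, a = V, n = C, i = V, j = C, i = V, h = C.

CVCVCVCVC


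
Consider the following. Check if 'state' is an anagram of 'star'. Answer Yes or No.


Sorted letters of 'state': 'aestt'
Sorted letters of 'star': 'arst'
They do not match.

No


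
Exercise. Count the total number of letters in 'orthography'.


Spell out 'orthography' and number each letter: o(1), r(2), t(3), h(4), o(5), g(6), r(7), a(8), p(9), h(10), y(11). Total: 11 letters.

11


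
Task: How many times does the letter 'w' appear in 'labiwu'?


Letter 'w' in 'labiwu': found at position(s) 5 = 1 occurrence(s).

1


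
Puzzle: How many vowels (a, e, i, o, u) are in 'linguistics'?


Vowels in 'linguistics': i, u, i, i = 4 vowels.

4


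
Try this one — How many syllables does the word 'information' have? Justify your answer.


Break 'information' into syllables: in-for-ma-tion -> in | for | ma | tion = 4 syllables

4 syllables


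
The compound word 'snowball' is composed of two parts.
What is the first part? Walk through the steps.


Split 'snowball' into 'snow' + 'ball'. The first part is 'snow'.

snow


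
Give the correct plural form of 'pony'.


Apply rule: Change -y to -ies (consonant + y). 'pony' becomes 'ponies'.

ponies


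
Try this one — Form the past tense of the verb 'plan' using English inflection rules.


Apply rule: Double final consonant and add -ed. 'plan' becomes 'planned'.

planned


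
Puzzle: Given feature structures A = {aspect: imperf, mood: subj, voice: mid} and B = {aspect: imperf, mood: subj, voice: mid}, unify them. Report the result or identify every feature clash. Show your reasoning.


Compare features:
aspect: A=imperf vs B=imperf -> unified: imperf
mood: A=subj vs B=subj -> unified: subj
voice: A=mid vs B=mid -> unified: mid
No clashes found.

Unified: {aspect: imperf, mood: subj, voice: mid}


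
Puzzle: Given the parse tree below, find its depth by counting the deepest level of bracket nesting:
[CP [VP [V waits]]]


Count bracket nesting levels:
'[' at pos 0: depth = 1
'[' at pos 4: depth = 2
'[' at pos 8: depth = 3
Maximum depth reached: 3

3


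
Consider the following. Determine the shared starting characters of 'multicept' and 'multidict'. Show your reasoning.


Compare from the start: 5 characters match: 'multi'. Mismatch at position 6: 'c' vs 'd'.

multi


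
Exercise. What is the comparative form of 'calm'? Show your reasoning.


Apply comparative formation (add -er): 'calm' -> 'calmer'.

calmer


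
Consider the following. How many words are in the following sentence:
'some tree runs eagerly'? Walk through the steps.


Split into words: some | tree | runs | eagerly = 4 words.

4
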